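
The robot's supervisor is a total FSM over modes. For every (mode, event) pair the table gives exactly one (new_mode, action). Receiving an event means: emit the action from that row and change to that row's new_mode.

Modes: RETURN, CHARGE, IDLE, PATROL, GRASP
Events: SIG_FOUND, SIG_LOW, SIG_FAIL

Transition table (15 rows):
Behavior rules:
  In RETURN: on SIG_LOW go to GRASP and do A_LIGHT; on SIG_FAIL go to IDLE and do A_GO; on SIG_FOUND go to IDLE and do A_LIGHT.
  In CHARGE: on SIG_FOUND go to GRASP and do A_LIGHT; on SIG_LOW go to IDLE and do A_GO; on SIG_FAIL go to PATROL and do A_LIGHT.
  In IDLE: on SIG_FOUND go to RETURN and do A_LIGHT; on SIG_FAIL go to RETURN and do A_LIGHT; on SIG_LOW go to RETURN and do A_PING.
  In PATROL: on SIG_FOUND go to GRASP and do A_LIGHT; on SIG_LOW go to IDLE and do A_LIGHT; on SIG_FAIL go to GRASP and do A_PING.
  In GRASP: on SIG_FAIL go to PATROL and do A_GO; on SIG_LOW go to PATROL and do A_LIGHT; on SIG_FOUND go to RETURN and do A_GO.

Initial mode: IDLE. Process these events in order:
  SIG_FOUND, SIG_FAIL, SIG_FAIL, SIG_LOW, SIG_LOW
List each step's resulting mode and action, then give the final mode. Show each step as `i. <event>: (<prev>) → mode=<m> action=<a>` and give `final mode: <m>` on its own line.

final mode: PATROL

1. SIG_FOUND: (IDLE) → mode=RETURN action=A_LIGHT
2. SIG_FAIL: (RETURN) → mode=IDLE action=A_GO
3. SIG_FAIL: (IDLE) → mode=RETURN action=A_LIGHT
4. SIG_LOW: (RETURN) → mode=GRASP action=A_LIGHT
5. SIG_LOW: (GRASP) → mode=PATROL action=A_LIGHT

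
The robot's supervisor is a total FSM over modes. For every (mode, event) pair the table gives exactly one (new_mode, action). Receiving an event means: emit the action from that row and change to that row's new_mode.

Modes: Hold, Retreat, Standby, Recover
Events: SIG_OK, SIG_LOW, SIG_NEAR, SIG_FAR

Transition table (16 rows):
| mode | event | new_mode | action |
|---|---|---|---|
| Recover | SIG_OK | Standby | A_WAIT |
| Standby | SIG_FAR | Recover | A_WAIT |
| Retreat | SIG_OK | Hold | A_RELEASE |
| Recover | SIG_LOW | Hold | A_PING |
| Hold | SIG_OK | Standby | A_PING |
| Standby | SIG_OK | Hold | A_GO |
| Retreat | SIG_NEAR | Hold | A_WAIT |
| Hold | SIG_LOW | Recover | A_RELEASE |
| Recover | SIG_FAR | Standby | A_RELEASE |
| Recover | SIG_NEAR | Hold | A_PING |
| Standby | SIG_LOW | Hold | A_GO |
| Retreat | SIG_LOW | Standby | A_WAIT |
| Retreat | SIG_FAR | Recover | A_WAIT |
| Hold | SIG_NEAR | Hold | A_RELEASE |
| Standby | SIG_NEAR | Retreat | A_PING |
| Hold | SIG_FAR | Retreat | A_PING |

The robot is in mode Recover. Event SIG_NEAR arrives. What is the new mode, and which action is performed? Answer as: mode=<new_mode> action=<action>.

current mode = Recover; filter table to that mode:
  (Recover, SIG_OK) → (Standby, A_WAIT)
  (Recover, SIG_LOW) → (Hold, A_PING)
  (Recover, SIG_FAR) → (Standby, A_RELEASE)
  (Recover, SIG_NEAR) → (Hold, A_PING)  ← event matches
event = SIG_NEAR selects (Hold, A_PING)

mode=Hold action=A_PING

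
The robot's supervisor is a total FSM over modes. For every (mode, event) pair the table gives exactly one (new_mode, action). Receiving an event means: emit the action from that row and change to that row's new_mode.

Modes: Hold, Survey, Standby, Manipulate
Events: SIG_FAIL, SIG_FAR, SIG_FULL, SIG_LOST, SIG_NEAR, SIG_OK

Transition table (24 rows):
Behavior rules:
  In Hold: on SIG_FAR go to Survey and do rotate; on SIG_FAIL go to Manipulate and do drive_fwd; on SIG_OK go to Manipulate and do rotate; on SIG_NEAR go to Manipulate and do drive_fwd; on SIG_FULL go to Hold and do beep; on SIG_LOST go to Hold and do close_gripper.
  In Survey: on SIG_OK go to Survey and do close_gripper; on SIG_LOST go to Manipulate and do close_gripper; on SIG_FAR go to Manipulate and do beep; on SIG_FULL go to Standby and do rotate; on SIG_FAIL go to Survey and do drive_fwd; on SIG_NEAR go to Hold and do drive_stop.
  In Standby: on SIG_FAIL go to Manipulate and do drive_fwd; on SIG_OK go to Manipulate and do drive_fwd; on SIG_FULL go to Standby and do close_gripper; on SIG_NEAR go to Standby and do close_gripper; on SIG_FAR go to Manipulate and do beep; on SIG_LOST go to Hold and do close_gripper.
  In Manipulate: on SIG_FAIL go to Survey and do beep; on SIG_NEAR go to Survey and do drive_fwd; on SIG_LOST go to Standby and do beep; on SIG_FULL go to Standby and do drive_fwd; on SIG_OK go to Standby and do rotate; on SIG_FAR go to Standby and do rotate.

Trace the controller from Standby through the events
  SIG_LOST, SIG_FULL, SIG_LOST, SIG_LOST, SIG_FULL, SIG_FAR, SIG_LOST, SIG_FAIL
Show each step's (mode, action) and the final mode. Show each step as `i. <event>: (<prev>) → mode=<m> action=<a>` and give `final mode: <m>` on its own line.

1. SIG_LOST: (Standby) → mode=Hold action=close_gripper
2. SIG_FULL: (Hold) → mode=Hold action=beep
3. SIG_LOST: (Hold) → mode=Hold action=close_gripper
4. SIG_LOST: (Hold) → mode=Hold action=close_gripper
5. SIG_FULL: (Hold) → mode=Hold action=beep
6. SIG_FAR: (Hold) → mode=Survey action=rotate
7. SIG_LOST: (Survey) → mode=Manipulate action=close_gripper
8. SIG_FAIL: (Manipulate) → mode=Survey action=beep

final mode: Survey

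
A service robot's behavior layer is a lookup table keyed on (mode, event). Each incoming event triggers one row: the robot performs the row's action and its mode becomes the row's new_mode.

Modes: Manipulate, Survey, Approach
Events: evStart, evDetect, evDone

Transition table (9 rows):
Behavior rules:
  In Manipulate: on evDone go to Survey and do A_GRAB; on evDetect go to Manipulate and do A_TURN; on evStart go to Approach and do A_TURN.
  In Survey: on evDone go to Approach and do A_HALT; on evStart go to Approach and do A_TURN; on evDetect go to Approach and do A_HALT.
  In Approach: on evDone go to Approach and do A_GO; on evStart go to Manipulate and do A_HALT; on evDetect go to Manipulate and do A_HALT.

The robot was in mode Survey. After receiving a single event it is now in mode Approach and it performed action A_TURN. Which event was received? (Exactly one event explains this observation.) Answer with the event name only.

try evStart: (Survey, evStart) → (Approach, A_TURN)  ← matches
try evDetect: (Survey, evDetect) → (Approach, A_HALT)
try evDone: (Survey, evDone) → (Approach, A_HALT)

evStart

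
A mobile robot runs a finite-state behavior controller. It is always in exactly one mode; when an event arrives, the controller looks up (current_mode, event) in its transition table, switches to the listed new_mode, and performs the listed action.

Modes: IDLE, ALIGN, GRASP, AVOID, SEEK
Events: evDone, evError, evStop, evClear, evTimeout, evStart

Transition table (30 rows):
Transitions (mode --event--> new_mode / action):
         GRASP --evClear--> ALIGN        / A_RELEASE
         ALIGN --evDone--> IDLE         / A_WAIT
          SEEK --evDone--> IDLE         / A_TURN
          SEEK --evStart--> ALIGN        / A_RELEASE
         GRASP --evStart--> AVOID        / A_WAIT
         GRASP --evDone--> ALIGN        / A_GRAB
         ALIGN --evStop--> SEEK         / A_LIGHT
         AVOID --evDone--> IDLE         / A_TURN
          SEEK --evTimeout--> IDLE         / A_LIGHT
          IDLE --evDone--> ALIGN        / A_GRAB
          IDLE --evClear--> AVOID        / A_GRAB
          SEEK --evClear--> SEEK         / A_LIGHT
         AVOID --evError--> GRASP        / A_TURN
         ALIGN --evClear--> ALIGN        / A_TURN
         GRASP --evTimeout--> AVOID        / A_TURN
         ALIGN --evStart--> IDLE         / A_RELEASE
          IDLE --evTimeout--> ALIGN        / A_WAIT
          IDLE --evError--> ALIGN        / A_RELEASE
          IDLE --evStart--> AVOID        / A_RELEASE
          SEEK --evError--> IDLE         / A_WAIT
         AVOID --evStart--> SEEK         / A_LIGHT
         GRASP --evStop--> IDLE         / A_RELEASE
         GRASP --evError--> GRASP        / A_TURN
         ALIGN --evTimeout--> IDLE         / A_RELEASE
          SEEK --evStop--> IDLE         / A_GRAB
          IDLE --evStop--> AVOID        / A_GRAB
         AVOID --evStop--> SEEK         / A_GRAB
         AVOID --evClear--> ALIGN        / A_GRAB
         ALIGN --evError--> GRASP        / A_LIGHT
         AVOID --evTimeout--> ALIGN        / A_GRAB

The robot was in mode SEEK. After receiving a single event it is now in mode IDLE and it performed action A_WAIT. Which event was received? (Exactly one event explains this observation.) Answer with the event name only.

try evDone: (SEEK, evDone) → (IDLE, A_TURN)
try evError: (SEEK, evError) → (IDLE, A_WAIT)  ← matches
try evStop: (SEEK, evStop) → (IDLE, A_GRAB)
try evClear: (SEEK, evClear) → (SEEK, A_LIGHT)
try evTimeout: (SEEK, evTimeout) → (IDLE, A_LIGHT)
try evStart: (SEEK, evStart) → (ALIGN, A_RELEASE)

evError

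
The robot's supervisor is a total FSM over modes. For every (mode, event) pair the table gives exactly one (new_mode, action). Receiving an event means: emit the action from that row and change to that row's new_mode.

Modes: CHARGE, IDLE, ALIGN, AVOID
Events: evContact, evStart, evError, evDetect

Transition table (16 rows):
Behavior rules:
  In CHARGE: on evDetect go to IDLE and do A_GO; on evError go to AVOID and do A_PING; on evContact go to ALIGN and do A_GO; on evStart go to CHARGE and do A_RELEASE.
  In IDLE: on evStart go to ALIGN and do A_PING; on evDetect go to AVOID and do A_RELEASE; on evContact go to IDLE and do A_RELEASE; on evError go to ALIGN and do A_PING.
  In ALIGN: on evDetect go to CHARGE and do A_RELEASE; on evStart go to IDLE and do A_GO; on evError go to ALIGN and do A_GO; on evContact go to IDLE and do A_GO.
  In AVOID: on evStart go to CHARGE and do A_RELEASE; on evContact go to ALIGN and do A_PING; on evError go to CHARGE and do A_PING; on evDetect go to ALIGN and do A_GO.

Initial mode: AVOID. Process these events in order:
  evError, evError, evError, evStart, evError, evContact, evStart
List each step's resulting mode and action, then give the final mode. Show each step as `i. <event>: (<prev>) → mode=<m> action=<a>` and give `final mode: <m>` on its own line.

1. evError: (AVOID) → mode=CHARGE action=A_PING
2. evError: (CHARGE) → mode=AVOID action=A_PING
3. evError: (AVOID) → mode=CHARGE action=A_PING
4. evStart: (CHARGE) → mode=CHARGE action=A_RELEASE
5. evError: (CHARGE) → mode=AVOID action=A_PING
6. evContact: (AVOID) → mode=ALIGN action=A_PING
7. evStart: (ALIGN) → mode=IDLE action=A_GO

final mode: IDLE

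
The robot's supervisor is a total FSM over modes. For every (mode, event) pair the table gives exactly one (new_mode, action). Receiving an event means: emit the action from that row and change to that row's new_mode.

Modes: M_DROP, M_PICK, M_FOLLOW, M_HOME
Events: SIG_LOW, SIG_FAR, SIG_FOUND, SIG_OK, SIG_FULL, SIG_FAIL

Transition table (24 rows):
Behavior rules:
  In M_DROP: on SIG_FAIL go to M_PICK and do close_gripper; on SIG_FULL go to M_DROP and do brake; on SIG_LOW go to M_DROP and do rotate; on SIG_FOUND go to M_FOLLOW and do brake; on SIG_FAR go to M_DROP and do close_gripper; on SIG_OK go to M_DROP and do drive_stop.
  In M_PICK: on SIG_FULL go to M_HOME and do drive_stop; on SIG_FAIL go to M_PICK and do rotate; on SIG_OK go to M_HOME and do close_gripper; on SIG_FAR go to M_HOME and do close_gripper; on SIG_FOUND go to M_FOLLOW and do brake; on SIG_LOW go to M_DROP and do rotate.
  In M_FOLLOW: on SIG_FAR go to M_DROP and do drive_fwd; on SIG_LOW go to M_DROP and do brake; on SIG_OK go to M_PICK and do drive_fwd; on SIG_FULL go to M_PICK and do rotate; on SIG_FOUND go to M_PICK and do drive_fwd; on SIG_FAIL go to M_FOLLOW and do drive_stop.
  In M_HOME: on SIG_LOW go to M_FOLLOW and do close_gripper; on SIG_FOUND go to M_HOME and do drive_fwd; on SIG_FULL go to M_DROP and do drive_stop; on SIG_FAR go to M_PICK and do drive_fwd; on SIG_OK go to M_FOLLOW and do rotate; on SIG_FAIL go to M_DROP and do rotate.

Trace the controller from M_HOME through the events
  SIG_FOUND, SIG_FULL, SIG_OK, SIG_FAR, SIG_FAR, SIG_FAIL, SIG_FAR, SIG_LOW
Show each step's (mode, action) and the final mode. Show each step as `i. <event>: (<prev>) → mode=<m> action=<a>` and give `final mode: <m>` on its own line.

1. SIG_FOUND: (M_HOME) → mode=M_HOME action=drive_fwd
2. SIG_FULL: (M_HOME) → mode=M_DROP action=drive_stop
3. SIG_OK: (M_DROP) → mode=M_DROP action=drive_stop
4. SIG_FAR: (M_DROP) → mode=M_DROP action=close_gripper
5. SIG_FAR: (M_DROP) → mode=M_DROP action=close_gripper
6. SIG_FAIL: (M_DROP) → mode=M_PICK action=close_gripper
7. SIG_FAR: (M_PICK) → mode=M_HOME action=close_gripper
8. SIG_LOW: (M_HOME) → mode=M_FOLLOW action=close_gripper

final mode: M_FOLLOW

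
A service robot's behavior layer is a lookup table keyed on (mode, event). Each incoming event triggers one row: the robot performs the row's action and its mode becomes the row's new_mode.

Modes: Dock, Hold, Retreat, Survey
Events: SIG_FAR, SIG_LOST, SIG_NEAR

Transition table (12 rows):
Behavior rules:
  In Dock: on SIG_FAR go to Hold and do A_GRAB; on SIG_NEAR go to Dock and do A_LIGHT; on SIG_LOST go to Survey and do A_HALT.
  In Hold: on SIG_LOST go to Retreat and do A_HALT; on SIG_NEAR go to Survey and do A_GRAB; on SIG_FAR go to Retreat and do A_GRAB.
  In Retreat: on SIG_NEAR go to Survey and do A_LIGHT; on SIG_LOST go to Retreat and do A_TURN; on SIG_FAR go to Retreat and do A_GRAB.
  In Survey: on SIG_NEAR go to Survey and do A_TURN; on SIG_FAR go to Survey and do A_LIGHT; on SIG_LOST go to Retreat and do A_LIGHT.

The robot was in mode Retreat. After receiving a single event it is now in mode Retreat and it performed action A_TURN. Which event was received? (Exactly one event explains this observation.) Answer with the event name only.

SIG_LOST

try SIG_FAR: (Retreat, SIG_FAR) → (Retreat, A_GRAB)
try SIG_LOST: (Retreat, SIG_LOST) → (Retreat, A_TURN)  ← matches
try SIG_NEAR: (Retreat, SIG_NEAR) → (Survey, A_LIGHT)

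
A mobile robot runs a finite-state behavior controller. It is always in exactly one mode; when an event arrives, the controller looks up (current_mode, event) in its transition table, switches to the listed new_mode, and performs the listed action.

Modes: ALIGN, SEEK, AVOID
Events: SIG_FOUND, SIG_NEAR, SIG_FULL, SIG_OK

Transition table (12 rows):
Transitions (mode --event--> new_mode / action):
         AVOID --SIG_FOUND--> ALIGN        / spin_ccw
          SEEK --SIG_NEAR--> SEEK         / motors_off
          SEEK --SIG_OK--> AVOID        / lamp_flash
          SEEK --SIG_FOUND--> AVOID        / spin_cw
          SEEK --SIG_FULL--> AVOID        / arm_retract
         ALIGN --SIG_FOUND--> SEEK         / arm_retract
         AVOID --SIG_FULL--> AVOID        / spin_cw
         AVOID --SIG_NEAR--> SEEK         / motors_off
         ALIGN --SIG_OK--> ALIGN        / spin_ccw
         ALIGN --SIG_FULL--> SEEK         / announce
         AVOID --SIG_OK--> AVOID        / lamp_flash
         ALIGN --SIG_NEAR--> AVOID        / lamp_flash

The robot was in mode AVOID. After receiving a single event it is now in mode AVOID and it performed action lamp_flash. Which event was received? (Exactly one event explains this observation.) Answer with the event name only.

SIG_OK

try SIG_FOUND: (AVOID, SIG_FOUND) → (ALIGN, spin_ccw)
try SIG_NEAR: (AVOID, SIG_NEAR) → (SEEK, motors_off)
try SIG_FULL: (AVOID, SIG_FULL) → (AVOID, spin_cw)
try SIG_OK: (AVOID, SIG_OK) → (AVOID, lamp_flash)  ← matches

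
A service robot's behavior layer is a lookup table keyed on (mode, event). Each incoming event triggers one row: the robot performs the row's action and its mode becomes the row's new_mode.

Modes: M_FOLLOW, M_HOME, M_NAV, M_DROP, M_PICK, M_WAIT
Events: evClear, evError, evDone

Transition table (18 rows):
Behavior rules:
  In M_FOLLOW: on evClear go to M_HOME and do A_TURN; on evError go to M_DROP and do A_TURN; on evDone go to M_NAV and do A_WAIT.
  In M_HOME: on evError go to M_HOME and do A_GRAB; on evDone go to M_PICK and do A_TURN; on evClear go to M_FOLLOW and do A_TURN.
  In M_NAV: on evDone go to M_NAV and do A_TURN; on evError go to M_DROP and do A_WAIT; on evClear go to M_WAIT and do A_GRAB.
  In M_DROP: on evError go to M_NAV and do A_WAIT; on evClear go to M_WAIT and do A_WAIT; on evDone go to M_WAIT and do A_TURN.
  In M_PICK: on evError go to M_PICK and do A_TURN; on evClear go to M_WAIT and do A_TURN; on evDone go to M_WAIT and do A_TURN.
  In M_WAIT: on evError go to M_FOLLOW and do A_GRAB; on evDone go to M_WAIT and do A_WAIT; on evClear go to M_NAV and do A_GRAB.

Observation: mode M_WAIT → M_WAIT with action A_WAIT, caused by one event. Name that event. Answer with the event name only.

evDone

try evClear: (M_WAIT, evClear) → (M_NAV, A_GRAB)
try evError: (M_WAIT, evError) → (M_FOLLOW, A_GRAB)
try evDone: (M_WAIT, evDone) → (M_WAIT, A_WAIT)  ← matches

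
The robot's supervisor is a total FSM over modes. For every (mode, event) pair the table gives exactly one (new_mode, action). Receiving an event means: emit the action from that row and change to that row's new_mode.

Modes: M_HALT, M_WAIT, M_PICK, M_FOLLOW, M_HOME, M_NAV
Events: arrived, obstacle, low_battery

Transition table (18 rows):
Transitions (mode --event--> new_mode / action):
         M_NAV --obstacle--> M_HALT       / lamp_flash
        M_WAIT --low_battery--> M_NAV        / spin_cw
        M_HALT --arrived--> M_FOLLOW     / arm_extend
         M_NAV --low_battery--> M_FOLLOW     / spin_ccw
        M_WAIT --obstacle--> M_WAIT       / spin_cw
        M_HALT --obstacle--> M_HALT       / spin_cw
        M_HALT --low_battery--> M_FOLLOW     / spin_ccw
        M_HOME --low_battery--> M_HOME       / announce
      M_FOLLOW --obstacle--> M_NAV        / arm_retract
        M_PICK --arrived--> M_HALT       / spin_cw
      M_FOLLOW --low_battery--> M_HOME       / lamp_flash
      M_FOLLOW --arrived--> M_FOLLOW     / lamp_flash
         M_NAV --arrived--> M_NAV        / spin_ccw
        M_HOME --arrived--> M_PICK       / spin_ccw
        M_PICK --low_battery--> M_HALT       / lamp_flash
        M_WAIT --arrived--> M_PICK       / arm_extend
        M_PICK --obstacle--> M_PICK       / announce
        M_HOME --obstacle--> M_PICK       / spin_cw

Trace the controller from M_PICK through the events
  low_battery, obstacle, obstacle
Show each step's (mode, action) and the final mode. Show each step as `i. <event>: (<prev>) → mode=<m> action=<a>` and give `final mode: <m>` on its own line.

final mode: M_HALT

1. low_battery: (M_PICK) → mode=M_HALT action=lamp_flash
2. obstacle: (M_HALT) → mode=M_HALT action=spin_cw
3. obstacle: (M_HALT) → mode=M_HALT action=spin_cw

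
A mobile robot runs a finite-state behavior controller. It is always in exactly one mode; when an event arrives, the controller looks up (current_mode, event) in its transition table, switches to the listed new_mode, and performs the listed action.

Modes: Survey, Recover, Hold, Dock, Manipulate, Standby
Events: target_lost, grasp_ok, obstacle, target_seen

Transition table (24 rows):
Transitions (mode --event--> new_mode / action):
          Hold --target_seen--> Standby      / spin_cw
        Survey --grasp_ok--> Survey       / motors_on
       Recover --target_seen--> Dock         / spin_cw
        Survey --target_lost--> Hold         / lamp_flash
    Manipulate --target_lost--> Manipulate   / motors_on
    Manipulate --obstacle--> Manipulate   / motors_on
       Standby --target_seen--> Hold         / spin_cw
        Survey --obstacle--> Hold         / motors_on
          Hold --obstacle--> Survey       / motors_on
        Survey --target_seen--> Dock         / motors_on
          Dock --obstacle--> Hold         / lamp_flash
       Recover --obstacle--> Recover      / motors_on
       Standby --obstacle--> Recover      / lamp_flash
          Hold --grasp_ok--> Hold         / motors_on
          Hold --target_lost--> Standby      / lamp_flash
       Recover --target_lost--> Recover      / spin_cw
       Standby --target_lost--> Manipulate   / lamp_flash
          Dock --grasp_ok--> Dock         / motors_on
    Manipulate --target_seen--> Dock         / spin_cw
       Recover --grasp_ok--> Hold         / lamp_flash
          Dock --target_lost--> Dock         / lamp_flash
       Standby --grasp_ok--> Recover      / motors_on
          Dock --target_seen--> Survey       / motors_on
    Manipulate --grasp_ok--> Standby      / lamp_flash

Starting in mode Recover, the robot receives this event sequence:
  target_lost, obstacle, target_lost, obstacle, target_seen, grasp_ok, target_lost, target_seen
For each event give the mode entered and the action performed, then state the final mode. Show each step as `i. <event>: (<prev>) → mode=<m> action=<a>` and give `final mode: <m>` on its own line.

1. target_lost: (Recover) → mode=Recover action=spin_cw
2. obstacle: (Recover) → mode=Recover action=motors_on
3. target_lost: (Recover) → mode=Recover action=spin_cw
4. obstacle: (Recover) → mode=Recover action=motors_on
5. target_seen: (Recover) → mode=Dock action=spin_cw
6. grasp_ok: (Dock) → mode=Dock action=motors_on
7. target_lost: (Dock) → mode=Dock action=lamp_flash
8. target_seen: (Dock) → mode=Survey action=motors_on

final mode: Survey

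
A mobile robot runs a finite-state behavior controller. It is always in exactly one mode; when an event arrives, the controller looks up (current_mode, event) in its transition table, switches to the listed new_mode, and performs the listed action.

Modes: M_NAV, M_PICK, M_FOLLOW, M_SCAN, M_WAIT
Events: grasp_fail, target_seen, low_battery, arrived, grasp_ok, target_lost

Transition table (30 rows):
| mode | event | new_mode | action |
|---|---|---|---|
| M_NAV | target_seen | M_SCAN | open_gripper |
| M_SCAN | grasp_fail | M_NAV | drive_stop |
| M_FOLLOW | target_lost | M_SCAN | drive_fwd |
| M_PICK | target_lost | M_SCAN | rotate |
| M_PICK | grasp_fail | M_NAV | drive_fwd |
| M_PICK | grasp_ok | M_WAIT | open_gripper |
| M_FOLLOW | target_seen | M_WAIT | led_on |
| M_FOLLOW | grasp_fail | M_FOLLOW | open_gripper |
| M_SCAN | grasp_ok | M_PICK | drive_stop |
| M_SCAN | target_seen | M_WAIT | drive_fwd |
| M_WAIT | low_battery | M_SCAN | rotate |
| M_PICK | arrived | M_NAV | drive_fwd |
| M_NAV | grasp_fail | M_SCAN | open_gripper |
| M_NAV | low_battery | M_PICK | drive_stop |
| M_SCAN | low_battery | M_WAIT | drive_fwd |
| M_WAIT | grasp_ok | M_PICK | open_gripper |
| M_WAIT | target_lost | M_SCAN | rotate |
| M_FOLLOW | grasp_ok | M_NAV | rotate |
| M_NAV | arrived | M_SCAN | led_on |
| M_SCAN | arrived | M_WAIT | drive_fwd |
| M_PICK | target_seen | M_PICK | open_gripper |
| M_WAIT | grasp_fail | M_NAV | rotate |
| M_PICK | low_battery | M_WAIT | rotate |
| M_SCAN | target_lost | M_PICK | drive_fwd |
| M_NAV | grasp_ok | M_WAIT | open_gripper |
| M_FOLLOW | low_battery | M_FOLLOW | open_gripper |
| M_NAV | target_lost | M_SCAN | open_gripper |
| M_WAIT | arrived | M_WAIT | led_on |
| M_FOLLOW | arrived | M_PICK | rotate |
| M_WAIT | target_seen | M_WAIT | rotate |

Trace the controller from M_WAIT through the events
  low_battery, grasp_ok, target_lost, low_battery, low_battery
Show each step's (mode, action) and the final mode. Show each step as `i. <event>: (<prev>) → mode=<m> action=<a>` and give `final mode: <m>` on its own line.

final mode: M_SCAN

1. low_battery: (M_WAIT) → mode=M_SCAN action=rotate
2. grasp_ok: (M_SCAN) → mode=M_PICK action=drive_stop
3. target_lost: (M_PICK) → mode=M_SCAN action=rotate
4. low_battery: (M_SCAN) → mode=M_WAIT action=drive_fwd
5. low_battery: (M_WAIT) → mode=M_SCAN action=rotate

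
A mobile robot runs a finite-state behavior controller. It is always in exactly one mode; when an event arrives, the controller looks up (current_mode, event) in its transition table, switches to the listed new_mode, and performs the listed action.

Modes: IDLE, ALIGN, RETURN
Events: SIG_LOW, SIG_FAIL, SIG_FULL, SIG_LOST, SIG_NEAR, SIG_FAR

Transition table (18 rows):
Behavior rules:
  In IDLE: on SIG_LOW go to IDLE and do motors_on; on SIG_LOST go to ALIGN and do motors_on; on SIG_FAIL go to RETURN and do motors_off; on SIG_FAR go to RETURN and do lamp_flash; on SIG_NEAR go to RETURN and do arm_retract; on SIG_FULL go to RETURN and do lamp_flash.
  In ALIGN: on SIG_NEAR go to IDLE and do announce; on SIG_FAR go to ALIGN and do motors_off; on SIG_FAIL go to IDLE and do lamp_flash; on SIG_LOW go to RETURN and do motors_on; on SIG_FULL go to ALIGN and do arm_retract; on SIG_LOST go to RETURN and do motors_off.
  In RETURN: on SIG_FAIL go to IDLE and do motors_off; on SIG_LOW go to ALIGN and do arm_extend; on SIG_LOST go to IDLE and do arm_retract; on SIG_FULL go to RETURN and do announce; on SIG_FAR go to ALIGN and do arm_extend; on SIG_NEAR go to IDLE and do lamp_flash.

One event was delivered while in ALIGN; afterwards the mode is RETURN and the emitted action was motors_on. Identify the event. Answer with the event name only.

SIG_LOW

try SIG_LOW: (ALIGN, SIG_LOW) → (RETURN, motors_on)  ← matches
try SIG_FAIL: (ALIGN, SIG_FAIL) → (IDLE, lamp_flash)
try SIG_FULL: (ALIGN, SIG_FULL) → (ALIGN, arm_retract)
try SIG_LOST: (ALIGN, SIG_LOST) → (RETURN, motors_off)
try SIG_NEAR: (ALIGN, SIG_NEAR) → (IDLE, announce)
try SIG_FAR: (ALIGN, SIG_FAR) → (ALIGN, motors_off)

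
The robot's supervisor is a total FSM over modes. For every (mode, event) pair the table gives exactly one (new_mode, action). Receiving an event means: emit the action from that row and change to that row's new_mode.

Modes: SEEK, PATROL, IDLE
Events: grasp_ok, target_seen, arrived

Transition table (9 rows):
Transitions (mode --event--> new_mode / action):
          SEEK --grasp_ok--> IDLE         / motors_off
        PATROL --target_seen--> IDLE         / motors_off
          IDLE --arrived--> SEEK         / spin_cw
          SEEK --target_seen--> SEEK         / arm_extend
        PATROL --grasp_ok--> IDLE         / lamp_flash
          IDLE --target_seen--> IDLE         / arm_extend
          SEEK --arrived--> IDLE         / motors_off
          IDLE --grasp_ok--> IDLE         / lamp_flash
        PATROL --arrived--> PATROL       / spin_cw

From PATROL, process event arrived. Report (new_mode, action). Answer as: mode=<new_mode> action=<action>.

current mode = PATROL; filter table to that mode:
  (PATROL, target_seen) → (IDLE, motors_off)
  (PATROL, grasp_ok) → (IDLE, lamp_flash)
  (PATROL, arrived) → (PATROL, spin_cw)  ← event matches
event = arrived selects (PATROL, spin_cw)

mode=PATROL action=spin_cw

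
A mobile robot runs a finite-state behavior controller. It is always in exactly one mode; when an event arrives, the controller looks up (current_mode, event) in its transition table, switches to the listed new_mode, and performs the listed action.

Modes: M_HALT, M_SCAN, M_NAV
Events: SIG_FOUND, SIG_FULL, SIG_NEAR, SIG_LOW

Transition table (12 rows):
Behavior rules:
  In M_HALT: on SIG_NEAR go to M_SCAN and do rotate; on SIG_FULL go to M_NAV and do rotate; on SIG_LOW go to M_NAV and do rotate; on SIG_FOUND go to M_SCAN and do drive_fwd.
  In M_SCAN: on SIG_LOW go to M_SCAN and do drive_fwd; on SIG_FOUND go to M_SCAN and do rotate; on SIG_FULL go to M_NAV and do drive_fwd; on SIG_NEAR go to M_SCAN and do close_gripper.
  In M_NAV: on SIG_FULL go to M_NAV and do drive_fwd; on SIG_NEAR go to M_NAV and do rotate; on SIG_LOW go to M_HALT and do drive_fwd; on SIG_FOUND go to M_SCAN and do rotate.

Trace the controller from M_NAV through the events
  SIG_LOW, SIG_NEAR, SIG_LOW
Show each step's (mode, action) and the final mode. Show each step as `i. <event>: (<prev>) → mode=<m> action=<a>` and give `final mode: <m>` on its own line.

final mode: M_SCAN

1. SIG_LOW: (M_NAV) → mode=M_HALT action=drive_fwd
2. SIG_NEAR: (M_HALT) → mode=M_SCAN action=rotate
3. SIG_LOW: (M_SCAN) → mode=M_SCAN action=drive_fwd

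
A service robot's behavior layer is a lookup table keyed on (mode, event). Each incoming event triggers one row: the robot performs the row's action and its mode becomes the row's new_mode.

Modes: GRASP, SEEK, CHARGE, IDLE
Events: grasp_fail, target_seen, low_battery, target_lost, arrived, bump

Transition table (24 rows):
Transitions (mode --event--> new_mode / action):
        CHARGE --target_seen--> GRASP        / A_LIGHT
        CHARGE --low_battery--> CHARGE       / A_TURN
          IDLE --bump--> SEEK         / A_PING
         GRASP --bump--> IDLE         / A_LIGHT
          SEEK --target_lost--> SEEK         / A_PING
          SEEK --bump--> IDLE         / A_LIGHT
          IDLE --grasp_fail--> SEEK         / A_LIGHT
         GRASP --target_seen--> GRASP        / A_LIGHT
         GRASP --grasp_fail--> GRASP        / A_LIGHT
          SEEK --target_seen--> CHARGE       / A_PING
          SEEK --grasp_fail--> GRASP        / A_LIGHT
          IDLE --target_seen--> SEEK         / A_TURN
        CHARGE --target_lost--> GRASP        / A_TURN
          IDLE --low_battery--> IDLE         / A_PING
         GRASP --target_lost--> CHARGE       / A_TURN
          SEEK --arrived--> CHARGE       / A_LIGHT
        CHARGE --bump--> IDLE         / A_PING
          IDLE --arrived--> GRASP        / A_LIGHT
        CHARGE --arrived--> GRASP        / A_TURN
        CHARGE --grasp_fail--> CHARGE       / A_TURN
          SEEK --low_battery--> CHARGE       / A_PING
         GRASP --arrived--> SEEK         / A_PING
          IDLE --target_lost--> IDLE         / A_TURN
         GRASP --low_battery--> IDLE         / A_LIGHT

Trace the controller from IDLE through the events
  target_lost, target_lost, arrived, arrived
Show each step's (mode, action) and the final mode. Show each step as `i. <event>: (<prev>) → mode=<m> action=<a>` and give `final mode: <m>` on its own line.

final mode: SEEK

1. target_lost: (IDLE) → mode=IDLE action=A_TURN
2. target_lost: (IDLE) → mode=IDLE action=A_TURN
3. arrived: (IDLE) → mode=GRASP action=A_LIGHT
4. arrived: (GRASP) → mode=SEEK action=A_PING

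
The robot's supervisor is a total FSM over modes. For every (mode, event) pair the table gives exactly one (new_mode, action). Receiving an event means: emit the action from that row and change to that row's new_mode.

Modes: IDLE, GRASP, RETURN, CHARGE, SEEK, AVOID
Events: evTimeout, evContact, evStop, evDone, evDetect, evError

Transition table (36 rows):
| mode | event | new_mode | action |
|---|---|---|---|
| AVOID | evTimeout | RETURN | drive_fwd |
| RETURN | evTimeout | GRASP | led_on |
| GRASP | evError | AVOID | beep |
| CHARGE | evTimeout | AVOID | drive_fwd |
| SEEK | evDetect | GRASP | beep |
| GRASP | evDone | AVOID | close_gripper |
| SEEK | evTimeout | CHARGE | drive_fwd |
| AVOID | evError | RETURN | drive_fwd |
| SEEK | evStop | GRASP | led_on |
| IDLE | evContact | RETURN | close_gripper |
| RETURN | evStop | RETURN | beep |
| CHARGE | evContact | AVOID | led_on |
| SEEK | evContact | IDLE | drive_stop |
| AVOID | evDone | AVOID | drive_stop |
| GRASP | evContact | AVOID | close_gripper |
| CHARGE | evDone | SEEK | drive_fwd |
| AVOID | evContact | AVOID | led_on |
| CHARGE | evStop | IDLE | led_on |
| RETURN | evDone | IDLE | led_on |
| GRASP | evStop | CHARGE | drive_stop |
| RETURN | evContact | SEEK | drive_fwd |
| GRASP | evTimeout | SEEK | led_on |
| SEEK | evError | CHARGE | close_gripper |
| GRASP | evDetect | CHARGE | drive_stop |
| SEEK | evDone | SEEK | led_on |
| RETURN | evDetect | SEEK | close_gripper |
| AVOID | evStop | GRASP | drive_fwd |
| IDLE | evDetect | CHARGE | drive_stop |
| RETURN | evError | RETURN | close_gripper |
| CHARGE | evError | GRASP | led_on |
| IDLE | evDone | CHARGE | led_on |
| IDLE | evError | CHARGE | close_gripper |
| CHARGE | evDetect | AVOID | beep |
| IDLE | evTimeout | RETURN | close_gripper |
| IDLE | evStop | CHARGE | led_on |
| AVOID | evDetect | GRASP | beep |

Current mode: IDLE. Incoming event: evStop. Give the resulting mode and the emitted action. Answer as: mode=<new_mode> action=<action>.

mode=CHARGE action=led_on

current mode = IDLE; filter table to that mode:
  (IDLE, evContact) → (RETURN, close_gripper)
  (IDLE, evDetect) → (CHARGE, drive_stop)
  (IDLE, evDone) → (CHARGE, led_on)
  (IDLE, evError) → (CHARGE, close_gripper)
  (IDLE, evTimeout) → (RETURN, close_gripper)
  (IDLE, evStop) → (CHARGE, led_on)  ← event matches
event = evStop selects (CHARGE, led_on)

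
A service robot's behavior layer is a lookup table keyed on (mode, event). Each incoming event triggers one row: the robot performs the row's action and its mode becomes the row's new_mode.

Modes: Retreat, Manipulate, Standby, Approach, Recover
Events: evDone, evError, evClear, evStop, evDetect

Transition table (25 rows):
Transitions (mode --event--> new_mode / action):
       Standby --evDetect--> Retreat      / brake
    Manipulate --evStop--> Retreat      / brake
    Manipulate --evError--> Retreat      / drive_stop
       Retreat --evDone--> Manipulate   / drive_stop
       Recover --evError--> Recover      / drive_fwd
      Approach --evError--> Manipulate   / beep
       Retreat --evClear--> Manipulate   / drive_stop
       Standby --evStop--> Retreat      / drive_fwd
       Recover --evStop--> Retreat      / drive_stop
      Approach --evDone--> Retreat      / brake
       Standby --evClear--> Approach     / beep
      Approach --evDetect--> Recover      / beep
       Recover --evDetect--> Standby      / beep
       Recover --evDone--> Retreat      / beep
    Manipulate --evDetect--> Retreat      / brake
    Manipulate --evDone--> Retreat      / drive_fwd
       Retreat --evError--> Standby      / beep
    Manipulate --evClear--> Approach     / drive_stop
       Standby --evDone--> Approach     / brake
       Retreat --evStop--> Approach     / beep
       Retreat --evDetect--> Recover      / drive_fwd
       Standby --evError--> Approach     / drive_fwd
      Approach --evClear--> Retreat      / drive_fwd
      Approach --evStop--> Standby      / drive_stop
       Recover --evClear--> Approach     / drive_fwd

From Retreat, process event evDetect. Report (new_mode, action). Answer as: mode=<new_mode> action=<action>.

current mode = Retreat; filter table to that mode:
  (Retreat, evDone) → (Manipulate, drive_stop)
  (Retreat, evClear) → (Manipulate, drive_stop)
  (Retreat, evError) → (Standby, beep)
  (Retreat, evStop) → (Approach, beep)
  (Retreat, evDetect) → (Recover, drive_fwd)  ← event matches
event = evDetect selects (Recover, drive_fwd)

mode=Recover action=drive_fwd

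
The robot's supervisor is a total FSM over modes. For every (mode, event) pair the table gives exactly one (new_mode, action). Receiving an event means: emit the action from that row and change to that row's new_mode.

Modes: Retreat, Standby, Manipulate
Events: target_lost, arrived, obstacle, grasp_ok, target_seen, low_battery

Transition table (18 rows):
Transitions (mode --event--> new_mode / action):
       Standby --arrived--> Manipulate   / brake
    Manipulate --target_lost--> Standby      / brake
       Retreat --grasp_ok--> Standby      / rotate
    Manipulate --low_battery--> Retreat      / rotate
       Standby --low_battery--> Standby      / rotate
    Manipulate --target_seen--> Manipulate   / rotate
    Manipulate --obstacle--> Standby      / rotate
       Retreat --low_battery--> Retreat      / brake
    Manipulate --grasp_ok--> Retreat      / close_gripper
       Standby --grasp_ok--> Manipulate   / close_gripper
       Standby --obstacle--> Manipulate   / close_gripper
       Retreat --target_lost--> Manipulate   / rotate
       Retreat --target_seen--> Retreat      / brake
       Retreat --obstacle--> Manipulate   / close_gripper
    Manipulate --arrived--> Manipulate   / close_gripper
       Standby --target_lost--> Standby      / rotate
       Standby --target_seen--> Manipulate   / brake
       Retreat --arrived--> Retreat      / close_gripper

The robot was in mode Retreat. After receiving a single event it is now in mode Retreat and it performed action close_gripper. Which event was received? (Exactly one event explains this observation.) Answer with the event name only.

try target_lost: (Retreat, target_lost) → (Manipulate, rotate)
try arrived: (Retreat, arrived) → (Retreat, close_gripper)  ← matches
try obstacle: (Retreat, obstacle) → (Manipulate, close_gripper)
try grasp_ok: (Retreat, grasp_ok) → (Standby, rotate)
try target_seen: (Retreat, target_seen) → (Retreat, brake)
try low_battery: (Retreat, low_battery) → (Retreat, brake)

arrived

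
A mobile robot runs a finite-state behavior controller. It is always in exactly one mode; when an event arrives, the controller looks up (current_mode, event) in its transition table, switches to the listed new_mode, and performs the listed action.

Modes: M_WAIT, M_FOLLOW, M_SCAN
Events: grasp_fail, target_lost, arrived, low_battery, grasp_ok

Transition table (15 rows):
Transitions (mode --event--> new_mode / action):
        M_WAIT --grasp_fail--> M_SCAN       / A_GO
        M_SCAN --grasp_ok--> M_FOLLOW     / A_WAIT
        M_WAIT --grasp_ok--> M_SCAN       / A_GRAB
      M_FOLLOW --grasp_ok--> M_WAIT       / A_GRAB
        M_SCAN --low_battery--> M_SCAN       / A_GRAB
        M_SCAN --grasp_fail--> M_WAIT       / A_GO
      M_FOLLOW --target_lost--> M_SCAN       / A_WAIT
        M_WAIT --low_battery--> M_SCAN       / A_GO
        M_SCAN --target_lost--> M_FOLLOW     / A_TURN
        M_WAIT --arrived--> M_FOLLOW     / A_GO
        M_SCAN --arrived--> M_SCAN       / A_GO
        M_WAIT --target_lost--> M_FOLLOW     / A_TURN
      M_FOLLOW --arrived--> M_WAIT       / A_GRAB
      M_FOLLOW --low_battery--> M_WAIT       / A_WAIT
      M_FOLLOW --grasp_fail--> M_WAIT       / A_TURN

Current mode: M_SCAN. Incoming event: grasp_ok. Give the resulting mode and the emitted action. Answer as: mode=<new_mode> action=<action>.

current mode = M_SCAN; filter table to that mode:
  (M_SCAN, grasp_ok) → (M_FOLLOW, A_WAIT)  ← event matches
  (M_SCAN, low_battery) → (M_SCAN, A_GRAB)
  (M_SCAN, grasp_fail) → (M_WAIT, A_GO)
  (M_SCAN, target_lost) → (M_FOLLOW, A_TURN)
  (M_SCAN, arrived) → (M_SCAN, A_GO)
event = grasp_ok selects (M_FOLLOW, A_WAIT)

mode=M_FOLLOW action=A_WAIT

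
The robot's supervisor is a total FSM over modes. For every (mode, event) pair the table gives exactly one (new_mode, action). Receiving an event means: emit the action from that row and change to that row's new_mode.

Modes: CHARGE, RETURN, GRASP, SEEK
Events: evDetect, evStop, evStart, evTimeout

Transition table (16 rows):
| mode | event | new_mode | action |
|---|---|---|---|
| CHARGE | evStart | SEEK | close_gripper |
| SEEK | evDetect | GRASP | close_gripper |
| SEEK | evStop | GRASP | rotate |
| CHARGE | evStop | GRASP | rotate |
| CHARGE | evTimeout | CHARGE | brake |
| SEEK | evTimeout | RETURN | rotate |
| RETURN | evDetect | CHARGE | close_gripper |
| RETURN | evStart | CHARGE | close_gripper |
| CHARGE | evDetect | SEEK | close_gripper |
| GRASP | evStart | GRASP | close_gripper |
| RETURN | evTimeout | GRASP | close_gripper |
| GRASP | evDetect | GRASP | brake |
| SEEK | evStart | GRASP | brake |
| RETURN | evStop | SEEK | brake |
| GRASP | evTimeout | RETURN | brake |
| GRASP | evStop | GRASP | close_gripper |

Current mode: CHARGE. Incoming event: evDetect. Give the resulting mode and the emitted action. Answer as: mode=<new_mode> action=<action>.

current mode = CHARGE; filter table to that mode:
  (CHARGE, evStart) → (SEEK, close_gripper)
  (CHARGE, evStop) → (GRASP, rotate)
  (CHARGE, evTimeout) → (CHARGE, brake)
  (CHARGE, evDetect) → (SEEK, close_gripper)  ← event matches
event = evDetect selects (SEEK, close_gripper)

mode=SEEK action=close_gripper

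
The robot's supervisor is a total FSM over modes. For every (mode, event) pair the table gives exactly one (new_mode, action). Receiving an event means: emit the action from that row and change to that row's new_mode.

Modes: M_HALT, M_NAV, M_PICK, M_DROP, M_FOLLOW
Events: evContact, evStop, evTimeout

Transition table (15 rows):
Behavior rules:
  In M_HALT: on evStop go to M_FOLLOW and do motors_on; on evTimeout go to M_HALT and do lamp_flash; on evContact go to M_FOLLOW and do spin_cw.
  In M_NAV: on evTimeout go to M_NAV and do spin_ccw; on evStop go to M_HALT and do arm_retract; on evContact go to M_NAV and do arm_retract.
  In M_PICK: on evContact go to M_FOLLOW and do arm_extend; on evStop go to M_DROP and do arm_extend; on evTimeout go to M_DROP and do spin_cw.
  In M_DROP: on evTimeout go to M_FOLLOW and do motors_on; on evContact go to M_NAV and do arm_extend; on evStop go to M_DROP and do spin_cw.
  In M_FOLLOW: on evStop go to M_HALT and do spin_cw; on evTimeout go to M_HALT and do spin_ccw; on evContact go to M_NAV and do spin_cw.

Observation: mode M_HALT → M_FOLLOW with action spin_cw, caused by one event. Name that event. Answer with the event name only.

try evContact: (M_HALT, evContact) → (M_FOLLOW, spin_cw)  ← matches
try evStop: (M_HALT, evStop) → (M_FOLLOW, motors_on)
try evTimeout: (M_HALT, evTimeout) → (M_HALT, lamp_flash)

evContact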